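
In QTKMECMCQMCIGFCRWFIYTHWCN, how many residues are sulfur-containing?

Only Cys (C) and Met (M) have a sulfur atom in the side chain.
Matching residues: M4, C6, M7, C8, M10, C11, C15, C24.

8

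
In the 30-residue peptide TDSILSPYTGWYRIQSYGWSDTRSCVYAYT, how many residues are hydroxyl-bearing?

The –OH-bearing residues are Ser, Thr (aliphatic alcohols), and Tyr (phenol).
Matching residues: T1, S3, S6, Y8, T9, Y12, S16, Y17, S20, T22, S24, Y27, Y29, T30.

14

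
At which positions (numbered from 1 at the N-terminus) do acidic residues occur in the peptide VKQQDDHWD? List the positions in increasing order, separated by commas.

Aspartate (D) and glutamate (E) have carboxylic-acid side chains and are the acidic amino acids.
Matching residues: D5, D6, D9.

5, 6, 9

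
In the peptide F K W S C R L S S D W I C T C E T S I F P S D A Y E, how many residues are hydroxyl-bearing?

Serine (S), threonine (T), and tyrosine (Y) each carry a hydroxyl group on the side chain.
Matching residues: S4, S8, S9, T14, T17, S18, S22, Y25.

8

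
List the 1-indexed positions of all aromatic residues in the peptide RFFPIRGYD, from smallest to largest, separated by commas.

F, W, and Y each carry an aromatic ring on the side chain.
Matching residues: F2, F3, Y8.

2, 3, 8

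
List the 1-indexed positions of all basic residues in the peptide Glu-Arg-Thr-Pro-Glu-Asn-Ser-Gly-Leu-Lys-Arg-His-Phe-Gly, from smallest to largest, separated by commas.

2, 10, 11, 12

K, R, and H are the three residues with basic side chains (ε-amine, guanidinium, and imidazole respectively).
Matching residues: Arg2, Lys10, Arg11, His12.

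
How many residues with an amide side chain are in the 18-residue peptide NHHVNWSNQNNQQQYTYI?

9

The amide-side-chain residues are Asn (N) and Gln (Q).
Matching residues: N1, N5, N8, Q9, N10, N11, Q12, Q13, Q14.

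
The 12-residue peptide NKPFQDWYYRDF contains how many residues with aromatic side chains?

Phenylalanine (F), tryptophan (W), and tyrosine (Y) have aromatic ring side chains.
Matching residues: F4, W7, Y8, Y9, F12.

5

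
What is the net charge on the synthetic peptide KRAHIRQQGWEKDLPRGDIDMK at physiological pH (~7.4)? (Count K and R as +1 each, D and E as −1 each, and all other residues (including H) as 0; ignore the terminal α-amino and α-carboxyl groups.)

Positive (K, R): K1, R2, R6, K12, R16, K22 → +6.
Negative (D, E): E11, D13, D18, D20 → −4.
Net charge = (+6) + (−4) = +2.

+2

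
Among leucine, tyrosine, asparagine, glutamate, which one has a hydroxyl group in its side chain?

S, T, and Y are the three residues with a side-chain hydroxyl.
Of the listed options, only tyrosine belongs to this group.

tyrosine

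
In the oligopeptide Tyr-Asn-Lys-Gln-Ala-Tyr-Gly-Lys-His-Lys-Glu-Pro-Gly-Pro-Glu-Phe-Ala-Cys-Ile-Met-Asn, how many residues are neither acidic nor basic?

15

Acidic: D, E. Basic: K, R, H. All other residues are neither.
Matching residues: Tyr1, Asn2, Gln4, Ala5, Tyr6, Gly7, Pro12, Gly13, Pro14, Phe16, Ala17, Cys18, Ile19, Met20, Asn21.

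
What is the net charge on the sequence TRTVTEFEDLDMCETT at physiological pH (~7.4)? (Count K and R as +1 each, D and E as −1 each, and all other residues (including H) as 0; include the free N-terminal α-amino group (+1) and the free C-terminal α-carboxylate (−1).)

Positive (K, R): R2 → +1.
Negative (D, E): E6, E8, D9, D11, E14 → −5.
The N-terminus (+1) and C-terminus (−1) cancel.
Net charge = (+1) + (−5) = −4.

-4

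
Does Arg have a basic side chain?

Lysine (K), arginine (R), and histidine (H) have basic, nitrogen-containing side chains.
Arginine is in this group.

Yes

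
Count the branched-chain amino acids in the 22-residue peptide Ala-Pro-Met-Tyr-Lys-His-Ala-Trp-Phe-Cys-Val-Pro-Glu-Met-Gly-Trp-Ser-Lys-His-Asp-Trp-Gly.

V, L, and I make up the branched-chain aliphatic group.
Matching residues: Val11.

1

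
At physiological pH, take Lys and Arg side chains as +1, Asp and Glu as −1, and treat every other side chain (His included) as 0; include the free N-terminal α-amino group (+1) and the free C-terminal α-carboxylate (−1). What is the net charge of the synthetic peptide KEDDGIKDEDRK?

Positive (K, R): K1, K7, R11, K12 → +4.
Negative (D, E): E2, D3, D4, D8, E9, D10 → −6.
The N-terminus (+1) and C-terminus (−1) cancel.
Net charge = (+4) + (−6) = −2.

-2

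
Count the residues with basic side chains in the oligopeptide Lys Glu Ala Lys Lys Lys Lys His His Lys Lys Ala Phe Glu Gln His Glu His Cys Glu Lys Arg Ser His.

K, R, and H are the three residues with basic side chains (ε-amine, guanidinium, and imidazole respectively).
Matching residues: Lys1, Lys4, Lys5, Lys6, Lys7, His8, His9, Lys10, Lys11, His16, His18, Lys21, Arg22, His24.

14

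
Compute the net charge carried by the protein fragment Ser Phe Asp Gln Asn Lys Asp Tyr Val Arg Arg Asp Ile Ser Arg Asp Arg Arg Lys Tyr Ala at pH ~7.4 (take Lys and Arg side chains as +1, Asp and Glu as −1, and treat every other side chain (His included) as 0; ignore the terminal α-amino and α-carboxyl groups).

+3

Positive (K, R): Lys6, Arg10, Arg11, Arg15, Arg17, Arg18, Lys19 → +7.
Negative (D, E): Asp3, Asp7, Asp12, Asp16 → −4.
Net charge = (+7) + (−4) = +3.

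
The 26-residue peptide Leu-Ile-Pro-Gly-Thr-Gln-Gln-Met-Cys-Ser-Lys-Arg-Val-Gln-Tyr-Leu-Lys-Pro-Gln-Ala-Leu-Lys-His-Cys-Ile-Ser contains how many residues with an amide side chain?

4

The amide-side-chain residues are Asn (N) and Gln (Q).
Matching residues: Gln6, Gln7, Gln14, Gln19.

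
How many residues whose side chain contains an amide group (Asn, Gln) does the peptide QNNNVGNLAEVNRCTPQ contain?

7

Matching residues: Q1, N2, N3, N4, N7, N12, Q17.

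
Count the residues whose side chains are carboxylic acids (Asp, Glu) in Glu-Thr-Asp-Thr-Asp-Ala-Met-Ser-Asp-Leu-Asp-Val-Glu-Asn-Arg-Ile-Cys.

6

Matching residues: Glu1, Asp3, Asp5, Asp9, Asp11, Glu13.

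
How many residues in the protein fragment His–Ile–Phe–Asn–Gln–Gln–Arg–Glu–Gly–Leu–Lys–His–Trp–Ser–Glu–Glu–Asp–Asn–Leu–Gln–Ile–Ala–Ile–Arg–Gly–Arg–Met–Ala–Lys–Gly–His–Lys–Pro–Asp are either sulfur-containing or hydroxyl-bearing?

2

Sulfur-containing: C, M. Hydroxyl-bearing: S, T, Y.
Sulfur-containing residues here: Met27 (1).
Hydroxyl-bearing residues here: Ser14 (1).
The two groups share no amino acid, so total = 1 + 1 = 2.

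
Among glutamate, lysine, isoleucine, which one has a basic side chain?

lysine

K, R, and H are the three residues with basic side chains (ε-amine, guanidinium, and imidazole respectively).
Of the listed options, only lysine belongs to this group.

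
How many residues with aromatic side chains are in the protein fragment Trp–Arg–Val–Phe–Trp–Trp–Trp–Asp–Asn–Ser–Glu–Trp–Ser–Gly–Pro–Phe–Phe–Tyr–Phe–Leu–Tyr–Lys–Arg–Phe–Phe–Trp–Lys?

Phenylalanine (F), tryptophan (W), and tyrosine (Y) have aromatic ring side chains.
Matching residues: Trp1, Phe4, Trp5, Trp6, Trp7, Trp12, Phe16, Phe17, Tyr18, Phe19, Tyr21, Phe24, Phe25, Trp26.

14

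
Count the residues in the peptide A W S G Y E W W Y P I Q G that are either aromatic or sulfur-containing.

Aromatic: F, W, Y. Sulfur-containing: C, M.
Aromatic residues here: W2, Y5, W7, W8, Y9 (5).
Sulfur-containing residues here: none (0).
The two groups share no amino acid, so total = 5 + 0 = 5.

5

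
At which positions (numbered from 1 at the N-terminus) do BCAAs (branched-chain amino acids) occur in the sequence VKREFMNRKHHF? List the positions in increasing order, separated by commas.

Valine (V), leucine (L), and isoleucine (I) are the branched-chain amino acids.
Matching residues: V1.

1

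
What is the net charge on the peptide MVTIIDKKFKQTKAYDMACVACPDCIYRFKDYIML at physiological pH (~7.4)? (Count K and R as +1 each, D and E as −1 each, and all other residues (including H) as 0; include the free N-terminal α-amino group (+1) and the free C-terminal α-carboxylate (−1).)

Positive (K, R): K7, K8, K10, K13, R28, K30 → +6.
Negative (D, E): D6, D16, D24, D31 → −4.
The N-terminus (+1) and C-terminus (−1) cancel.
Net charge = (+6) + (−4) = +2.

+2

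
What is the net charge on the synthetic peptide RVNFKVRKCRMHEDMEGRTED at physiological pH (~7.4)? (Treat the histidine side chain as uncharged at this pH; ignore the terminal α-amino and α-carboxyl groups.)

Near pH 7.4, K and R contribute +1 each, D and E contribute −1 each, and every other side chain (His included, as stated) is uncharged.
Positive (K, R): R1, K5, R7, K8, R10, R18 → +6.
Negative (D, E): E13, D14, E16, E20, D21 → −5.
Net charge = (+6) + (−5) = +1.

+1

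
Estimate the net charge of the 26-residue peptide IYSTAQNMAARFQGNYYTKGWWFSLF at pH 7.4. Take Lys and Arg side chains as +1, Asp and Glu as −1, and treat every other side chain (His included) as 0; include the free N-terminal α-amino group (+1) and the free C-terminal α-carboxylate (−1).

Positive (K, R): R11, K19 → +2.
Negative (D, E): none → −0.
The N-terminus (+1) and C-terminus (−1) cancel.
Net charge = (+2) + (−0) = +2.

+2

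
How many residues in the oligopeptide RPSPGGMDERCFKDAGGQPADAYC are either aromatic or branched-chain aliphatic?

2

Aromatic: F, W, Y. Branched-chain aliphatic: I, L, V.
Aromatic residues here: F12, Y23 (2).
Branched-chain aliphatic residues here: none (0).
The two groups share no amino acid, so total = 2 + 0 = 2.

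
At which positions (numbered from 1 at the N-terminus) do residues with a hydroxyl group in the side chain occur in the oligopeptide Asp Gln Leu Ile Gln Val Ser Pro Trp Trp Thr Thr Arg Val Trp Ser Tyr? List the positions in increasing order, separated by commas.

Serine (S), threonine (T), and tyrosine (Y) each carry a hydroxyl group on the side chain.
Matching residues: Ser7, Thr11, Thr12, Ser16, Tyr17.

7, 11, 12, 16, 17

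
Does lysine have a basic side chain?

The basic amino acids are Lys (K), Arg (R), and His (H).
Lysine is in this group.

Yes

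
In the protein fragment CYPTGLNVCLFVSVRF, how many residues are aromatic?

3

Phenylalanine (F), tryptophan (W), and tyrosine (Y) have aromatic ring side chains.
Matching residues: Y2, F11, F16.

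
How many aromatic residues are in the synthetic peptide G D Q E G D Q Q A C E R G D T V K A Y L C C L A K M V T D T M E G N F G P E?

Phenylalanine (F), tryptophan (W), and tyrosine (Y) have aromatic ring side chains.
Matching residues: Y19, F35.

2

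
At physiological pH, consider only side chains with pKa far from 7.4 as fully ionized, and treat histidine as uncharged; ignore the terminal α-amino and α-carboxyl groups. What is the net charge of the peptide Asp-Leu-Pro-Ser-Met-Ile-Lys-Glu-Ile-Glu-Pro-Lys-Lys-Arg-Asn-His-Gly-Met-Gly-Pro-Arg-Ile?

+2

Near pH 7.4, K and R contribute +1 each, D and E contribute −1 each, and every other side chain (His included, as stated) is uncharged.
Positive (K, R): Lys7, Lys12, Lys13, Arg14, Arg21 → +5.
Negative (D, E): Asp1, Glu8, Glu10 → −3.
Net charge = (+5) + (−3) = +2.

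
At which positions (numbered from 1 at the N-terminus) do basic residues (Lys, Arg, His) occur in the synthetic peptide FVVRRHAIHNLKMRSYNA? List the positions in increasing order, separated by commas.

4, 5, 6, 9, 12, 14

Matching residues: R4, R5, H6, H9, K12, R14.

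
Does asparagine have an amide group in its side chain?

Yes

The amide-side-chain residues are Asn (N) and Gln (Q).
Asparagine is in this group.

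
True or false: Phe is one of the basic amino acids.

False

Lysine (K), arginine (R), and histidine (H) have basic, nitrogen-containing side chains.
Phenylalanine is not in this group.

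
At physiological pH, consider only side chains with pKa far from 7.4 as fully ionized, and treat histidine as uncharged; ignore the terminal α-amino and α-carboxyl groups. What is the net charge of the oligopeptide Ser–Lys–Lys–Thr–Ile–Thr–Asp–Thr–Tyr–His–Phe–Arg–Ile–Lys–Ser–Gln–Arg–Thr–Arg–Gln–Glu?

+4

At pH ~7.4 the Lys and Arg side chains are protonated (+1), the Asp and Glu side chains are deprotonated (−1), and with His taken as neutral all other side chains carry no charge.
Positive (K, R): Lys2, Lys3, Arg12, Lys14, Arg17, Arg19 → +6.
Negative (D, E): Asp7, Glu21 → −2.
Net charge = (+6) + (−2) = +4.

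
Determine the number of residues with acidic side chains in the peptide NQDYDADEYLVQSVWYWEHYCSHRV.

Only D (aspartate) and E (glutamate) carry a side-chain carboxylic acid.
Matching residues: D3, D5, D7, E8, E18.

5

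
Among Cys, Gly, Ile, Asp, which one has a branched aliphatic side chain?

Valine (V), leucine (L), and isoleucine (I) are the branched-chain amino acids.
Of the listed options, only Ile belongs to this group.

Ile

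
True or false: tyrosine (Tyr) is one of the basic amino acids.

The basic amino acids are Lys (K), Arg (R), and His (H).
Tyrosine is not in this group.

False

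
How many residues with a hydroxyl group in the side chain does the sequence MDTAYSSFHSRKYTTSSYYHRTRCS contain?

S, T, and Y are the three residues with a side-chain hydroxyl.
Matching residues: T3, Y5, S6, S7, S10, Y13, T14, T15, S16, S17, Y18, Y19, T22, S25.

14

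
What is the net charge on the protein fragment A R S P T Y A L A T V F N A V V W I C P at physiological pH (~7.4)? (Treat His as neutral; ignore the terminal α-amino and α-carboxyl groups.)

Near pH 7.4, K and R contribute +1 each, D and E contribute −1 each, and every other side chain (His included, as stated) is uncharged.
Positive (K, R): R2 → +1.
Negative (D, E): none → −0.
Net charge = (+1) + (−0) = +1.

+1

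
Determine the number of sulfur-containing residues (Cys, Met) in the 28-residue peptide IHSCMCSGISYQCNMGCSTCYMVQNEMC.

10

Matching residues: C4, M5, C6, C13, M15, C17, C20, M22, M27, C28.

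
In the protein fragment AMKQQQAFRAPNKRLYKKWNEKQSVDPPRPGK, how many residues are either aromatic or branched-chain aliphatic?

Aromatic: F, W, Y. Branched-chain aliphatic: I, L, V.
Aromatic residues here: F8, Y16, W19 (3).
Branched-chain aliphatic residues here: L15, V25 (2).
The two groups share no amino acid, so total = 3 + 2 = 5.

5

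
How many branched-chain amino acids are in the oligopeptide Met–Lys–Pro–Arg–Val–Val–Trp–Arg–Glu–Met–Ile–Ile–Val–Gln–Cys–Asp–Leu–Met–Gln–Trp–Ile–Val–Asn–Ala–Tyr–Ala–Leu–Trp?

9

V, L, and I make up the branched-chain aliphatic group.
Matching residues: Val5, Val6, Ile11, Ile12, Val13, Leu17, Ile21, Val22, Leu27.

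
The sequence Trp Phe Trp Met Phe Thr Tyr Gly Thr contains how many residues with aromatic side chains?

5

Phenylalanine (F), tryptophan (W), and tyrosine (Y) have aromatic ring side chains.
Matching residues: Trp1, Phe2, Trp3, Phe5, Tyr7.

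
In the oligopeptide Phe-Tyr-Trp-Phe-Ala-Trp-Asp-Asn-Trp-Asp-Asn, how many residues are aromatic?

6

Phenylalanine (F), tryptophan (W), and tyrosine (Y) have aromatic ring side chains.
Matching residues: Phe1, Tyr2, Trp3, Phe4, Trp6, Trp9.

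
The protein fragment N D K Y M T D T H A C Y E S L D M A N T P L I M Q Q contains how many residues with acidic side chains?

The acidic residues are Asp (D) and Glu (E), whose side chains end in a carboxylate group.
Matching residues: D2, D7, E13, D16.

4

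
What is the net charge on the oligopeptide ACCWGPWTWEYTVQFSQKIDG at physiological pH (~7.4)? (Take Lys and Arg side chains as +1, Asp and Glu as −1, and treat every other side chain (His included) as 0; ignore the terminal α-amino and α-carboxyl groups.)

Positive (K, R): K18 → +1.
Negative (D, E): E10, D20 → −2.
Net charge = (+1) + (−2) = −1.

-1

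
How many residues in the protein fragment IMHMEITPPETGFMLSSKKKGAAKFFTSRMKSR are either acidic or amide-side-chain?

2

Acidic: D, E. Amide-side-chain: N, Q.
Acidic residues here: E5, E10 (2).
Amide-side-chain residues here: none (0).
The two groups share no amino acid, so total = 2 + 0 = 2.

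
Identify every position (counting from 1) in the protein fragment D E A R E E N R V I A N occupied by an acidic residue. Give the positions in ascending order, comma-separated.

1, 2, 5, 6

Aspartate (D) and glutamate (E) have carboxylic-acid side chains and are the acidic amino acids.
Matching residues: D1, E2, E5, E6.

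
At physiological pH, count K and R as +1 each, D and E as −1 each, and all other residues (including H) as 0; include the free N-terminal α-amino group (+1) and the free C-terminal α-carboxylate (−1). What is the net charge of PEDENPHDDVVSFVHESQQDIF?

-7

Positive (K, R): none → +0.
Negative (D, E): E2, D3, E4, D8, D9, E16, D20 → −7.
The N-terminus (+1) and C-terminus (−1) cancel.
Net charge = (+0) + (−7) = −7.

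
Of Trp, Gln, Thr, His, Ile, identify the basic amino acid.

The basic amino acids are Lys (K), Arg (R), and His (H).
Of the listed options, only His belongs to this group.

His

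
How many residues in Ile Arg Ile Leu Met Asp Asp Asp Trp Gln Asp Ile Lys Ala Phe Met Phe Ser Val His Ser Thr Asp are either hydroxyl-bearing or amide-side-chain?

4

Hydroxyl-bearing: S, T, Y. Amide-side-chain: N, Q.
Hydroxyl-bearing residues here: Ser18, Ser21, Thr22 (3).
Amide-side-chain residues here: Gln10 (1).
The two groups share no amino acid, so total = 3 + 1 = 4.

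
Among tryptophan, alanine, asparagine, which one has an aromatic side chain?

F, W, and Y each carry an aromatic ring on the side chain.
Of the listed options, only tryptophan belongs to this group.

tryptophan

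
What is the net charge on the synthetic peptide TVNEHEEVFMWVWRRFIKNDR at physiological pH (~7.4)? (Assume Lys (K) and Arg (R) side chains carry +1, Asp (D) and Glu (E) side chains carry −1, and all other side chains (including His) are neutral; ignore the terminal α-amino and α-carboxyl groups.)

Positive (K, R): R14, R15, K18, R21 → +4.
Negative (D, E): E4, E6, E7, D20 → −4.
Net charge = (+4) + (−4) = 0.

0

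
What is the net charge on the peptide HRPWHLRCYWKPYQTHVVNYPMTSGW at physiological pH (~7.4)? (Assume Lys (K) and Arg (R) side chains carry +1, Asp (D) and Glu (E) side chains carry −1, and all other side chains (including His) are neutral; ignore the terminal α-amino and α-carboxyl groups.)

+3

Positive (K, R): R2, R7, K11 → +3.
Negative (D, E): none → −0.
Net charge = (+3) + (−0) = +3.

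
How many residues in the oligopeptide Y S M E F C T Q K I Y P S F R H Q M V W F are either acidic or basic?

Acidic: D, E. Basic: H, K, R.
Acidic residues here: E4 (1).
Basic residues here: K9, R15, H16 (3).
The two groups share no amino acid, so total = 1 + 3 = 4.

4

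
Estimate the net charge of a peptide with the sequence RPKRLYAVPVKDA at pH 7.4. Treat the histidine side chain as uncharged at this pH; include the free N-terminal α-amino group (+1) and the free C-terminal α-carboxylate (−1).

Near pH 7.4, K and R contribute +1 each, D and E contribute −1 each, and every other side chain (His included, as stated) is uncharged.
Positive (K, R): R1, K3, R4, K11 → +4.
Negative (D, E): D12 → −1.
The N-terminus (+1) and C-terminus (−1) cancel.
Net charge = (+4) + (−1) = +3.

+3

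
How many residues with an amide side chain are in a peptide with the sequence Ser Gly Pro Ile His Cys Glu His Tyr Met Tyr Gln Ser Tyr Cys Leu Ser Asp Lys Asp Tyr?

1

Only N (asparagine) and Q (glutamine) carry a side-chain carboxamide.
Matching residues: Gln12.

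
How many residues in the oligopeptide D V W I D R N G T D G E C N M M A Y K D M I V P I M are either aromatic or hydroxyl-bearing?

3

Aromatic: F, W, Y. Hydroxyl-bearing: S, T, Y.
Aromatic residues here: W3, Y18 (2).
Hydroxyl-bearing residues here: T9, Y18 (2).
Y is in both groups, so the 1 Y residue must not be double-counted.
Total = 2 + 2 − 1 = 3.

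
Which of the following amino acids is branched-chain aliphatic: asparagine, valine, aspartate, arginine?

valine

The BCAAs are Val, Leu, and Ile — aliphatic side chains with a branch point.
Of the listed options, only valine belongs to this group.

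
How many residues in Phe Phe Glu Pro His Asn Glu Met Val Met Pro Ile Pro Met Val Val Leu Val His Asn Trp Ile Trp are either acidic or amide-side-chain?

4

Acidic: D, E. Amide-side-chain: N, Q.
Acidic residues here: Glu3, Glu7 (2).
Amide-side-chain residues here: Asn6, Asn20 (2).
The two groups share no amino acid, so total = 2 + 2 = 4.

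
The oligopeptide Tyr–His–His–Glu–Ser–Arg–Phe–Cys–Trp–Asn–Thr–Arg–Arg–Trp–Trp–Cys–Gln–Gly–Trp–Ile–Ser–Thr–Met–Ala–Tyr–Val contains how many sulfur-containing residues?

Only Cys (C) and Met (M) have a sulfur atom in the side chain.
Matching residues: Cys8, Cys16, Met23.

3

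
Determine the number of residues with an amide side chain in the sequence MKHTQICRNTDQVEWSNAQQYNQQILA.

The amide-side-chain residues are Asn (N) and Gln (Q).
Matching residues: Q5, N9, Q12, N17, Q19, Q20, N22, Q23, Q24.

9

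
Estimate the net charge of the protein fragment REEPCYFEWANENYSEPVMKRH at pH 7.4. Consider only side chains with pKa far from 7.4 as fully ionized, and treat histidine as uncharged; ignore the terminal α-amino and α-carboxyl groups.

-2

Near pH 7.4, K and R contribute +1 each, D and E contribute −1 each, and every other side chain (His included, as stated) is uncharged.
Positive (K, R): R1, K20, R21 → +3.
Negative (D, E): E2, E3, E8, E12, E16 → −5.
Net charge = (+3) + (−5) = −2.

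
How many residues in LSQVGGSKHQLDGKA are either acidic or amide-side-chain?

Acidic: D, E. Amide-side-chain: N, Q.
Acidic residues here: D12 (1).
Amide-side-chain residues here: Q3, Q10 (2).
The two groups share no amino acid, so total = 1 + 2 = 3.

3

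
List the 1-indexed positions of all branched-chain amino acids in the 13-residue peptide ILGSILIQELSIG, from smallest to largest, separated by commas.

1, 2, 5, 6, 7, 10, 12

The BCAAs are Val, Leu, and Ile — aliphatic side chains with a branch point.
Matching residues: I1, L2, I5, L6, I7, L10, I12.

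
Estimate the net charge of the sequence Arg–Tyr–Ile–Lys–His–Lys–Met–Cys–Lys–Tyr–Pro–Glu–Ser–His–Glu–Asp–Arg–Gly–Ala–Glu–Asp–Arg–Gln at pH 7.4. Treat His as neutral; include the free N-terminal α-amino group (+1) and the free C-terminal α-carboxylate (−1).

Near pH 7.4, K and R contribute +1 each, D and E contribute −1 each, and every other side chain (His included, as stated) is uncharged.
Positive (K, R): Arg1, Lys4, Lys6, Lys9, Arg17, Arg22 → +6.
Negative (D, E): Glu12, Glu15, Asp16, Glu20, Asp21 → −5.
The N-terminus (+1) and C-terminus (−1) cancel.
Net charge = (+6) + (−5) = +1.

+1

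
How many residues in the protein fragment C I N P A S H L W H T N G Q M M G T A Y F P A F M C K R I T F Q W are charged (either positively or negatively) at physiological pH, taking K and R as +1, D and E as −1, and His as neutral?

2

Charged side chains at pH ~7.4: K, R (positive); D, E (negative).
Matching residues: K27, R28.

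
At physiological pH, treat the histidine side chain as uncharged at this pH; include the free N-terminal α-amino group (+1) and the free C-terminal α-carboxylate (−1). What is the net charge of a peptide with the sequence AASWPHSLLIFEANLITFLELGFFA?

At pH ~7.4 the Lys and Arg side chains are protonated (+1), the Asp and Glu side chains are deprotonated (−1), and with His taken as neutral all other side chains carry no charge.
Positive (K, R): none → +0.
Negative (D, E): E12, E20 → −2.
The N-terminus (+1) and C-terminus (−1) cancel.
Net charge = (+0) + (−2) = −2.

-2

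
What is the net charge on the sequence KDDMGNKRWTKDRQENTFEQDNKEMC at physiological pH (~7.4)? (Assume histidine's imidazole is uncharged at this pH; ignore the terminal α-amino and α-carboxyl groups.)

At pH ~7.4 the Lys and Arg side chains are protonated (+1), the Asp and Glu side chains are deprotonated (−1), and with His taken as neutral all other side chains carry no charge.
Positive (K, R): K1, K7, R8, K11, R13, K23 → +6.
Negative (D, E): D2, D3, D12, E15, E19, D21, E24 → −7.
Net charge = (+6) + (−7) = −1.

-1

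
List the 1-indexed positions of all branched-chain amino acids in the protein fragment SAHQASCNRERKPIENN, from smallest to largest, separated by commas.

14

V, L, and I make up the branched-chain aliphatic group.
Matching residues: I14.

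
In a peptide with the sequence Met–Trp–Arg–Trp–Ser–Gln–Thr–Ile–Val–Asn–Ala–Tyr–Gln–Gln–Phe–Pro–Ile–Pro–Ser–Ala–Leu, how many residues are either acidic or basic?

1

Acidic: D, E. Basic: H, K, R.
Acidic residues here: none (0).
Basic residues here: Arg3 (1).
The two groups share no amino acid, so total = 0 + 1 = 1.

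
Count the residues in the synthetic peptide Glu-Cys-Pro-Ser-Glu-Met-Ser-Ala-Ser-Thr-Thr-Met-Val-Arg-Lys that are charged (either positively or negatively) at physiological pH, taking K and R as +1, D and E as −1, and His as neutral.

4

Charged side chains at pH ~7.4: K, R (positive); D, E (negative).
Matching residues: Glu1, Glu5, Arg14, Lys15.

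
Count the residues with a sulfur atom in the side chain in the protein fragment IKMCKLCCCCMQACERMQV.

The sulfur-bearing residues are cysteine (–SH) and methionine (–S–CH₃).
Matching residues: M3, C4, C7, C8, C9, C10, M11, C14, M17.

9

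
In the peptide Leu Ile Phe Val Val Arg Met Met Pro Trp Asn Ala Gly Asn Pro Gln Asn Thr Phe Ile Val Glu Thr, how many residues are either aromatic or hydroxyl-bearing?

5

Aromatic: F, W, Y. Hydroxyl-bearing: S, T, Y.
Aromatic residues here: Phe3, Trp10, Phe19 (3).
Hydroxyl-bearing residues here: Thr18, Thr23 (2).
(Y belongs to both groups, but none appear in this sequence.) Total = 3 + 2 = 5.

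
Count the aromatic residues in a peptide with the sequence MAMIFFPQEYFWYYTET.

Phenylalanine (F), tryptophan (W), and tyrosine (Y) have aromatic ring side chains.
Matching residues: F5, F6, Y10, F11, W12, Y13, Y14.

7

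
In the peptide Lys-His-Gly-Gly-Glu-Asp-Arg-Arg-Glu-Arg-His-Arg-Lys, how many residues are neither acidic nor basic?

Acidic: D, E. Basic: K, R, H. All other residues are neither.
Matching residues: Gly3, Gly4.

2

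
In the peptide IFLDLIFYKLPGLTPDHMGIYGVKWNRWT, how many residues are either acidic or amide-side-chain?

3

Acidic: D, E. Amide-side-chain: N, Q.
Acidic residues here: D4, D16 (2).
Amide-side-chain residues here: N26 (1).
The two groups share no amino acid, so total = 2 + 1 = 3.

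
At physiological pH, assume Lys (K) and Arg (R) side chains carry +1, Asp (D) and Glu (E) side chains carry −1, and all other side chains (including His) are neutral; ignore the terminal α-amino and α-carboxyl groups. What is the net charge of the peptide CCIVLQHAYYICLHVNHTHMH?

Positive (K, R): none → +0.
Negative (D, E): none → −0.
Net charge = (+0) + (−0) = 0.

0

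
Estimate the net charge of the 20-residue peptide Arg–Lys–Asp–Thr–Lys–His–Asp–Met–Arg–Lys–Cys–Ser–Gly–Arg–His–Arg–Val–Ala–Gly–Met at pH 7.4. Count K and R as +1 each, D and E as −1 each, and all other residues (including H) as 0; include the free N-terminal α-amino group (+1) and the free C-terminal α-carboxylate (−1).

+5

Positive (K, R): Arg1, Lys2, Lys5, Arg9, Lys10, Arg14, Arg16 → +7.
Negative (D, E): Asp3, Asp7 → −2.
The N-terminus (+1) and C-terminus (−1) cancel.
Net charge = (+7) + (−2) = +5.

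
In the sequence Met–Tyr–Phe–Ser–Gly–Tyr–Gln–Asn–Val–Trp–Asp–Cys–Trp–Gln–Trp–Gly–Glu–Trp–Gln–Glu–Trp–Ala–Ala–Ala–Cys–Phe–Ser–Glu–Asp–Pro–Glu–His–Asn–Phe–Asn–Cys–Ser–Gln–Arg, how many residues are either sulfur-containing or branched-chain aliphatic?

5

Sulfur-containing: C, M. Branched-chain aliphatic: I, L, V.
Sulfur-containing residues here: Met1, Cys12, Cys25, Cys36 (4).
Branched-chain aliphatic residues here: Val9 (1).
The two groups share no amino acid, so total = 4 + 1 = 5.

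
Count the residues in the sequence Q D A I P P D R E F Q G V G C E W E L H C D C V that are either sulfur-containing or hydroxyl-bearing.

Sulfur-containing: C, M. Hydroxyl-bearing: S, T, Y.
Sulfur-containing residues here: C15, C21, C23 (3).
Hydroxyl-bearing residues here: none (0).
The two groups share no amino acid, so total = 3 + 0 = 3.

3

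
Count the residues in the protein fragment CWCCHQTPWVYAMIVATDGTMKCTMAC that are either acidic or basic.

3

Acidic: D, E. Basic: H, K, R.
Acidic residues here: D18 (1).
Basic residues here: H5, K22 (2).
The two groups share no amino acid, so total = 1 + 2 = 3.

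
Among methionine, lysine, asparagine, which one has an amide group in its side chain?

asparagine

Only N (asparagine) and Q (glutamine) carry a side-chain carboxamide.
Of the listed options, only asparagine belongs to this group.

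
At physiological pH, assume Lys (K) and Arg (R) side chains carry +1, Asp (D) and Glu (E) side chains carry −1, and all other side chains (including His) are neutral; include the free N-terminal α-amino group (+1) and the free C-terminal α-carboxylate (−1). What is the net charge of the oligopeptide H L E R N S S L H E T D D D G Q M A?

Positive (K, R): R4 → +1.
Negative (D, E): E3, E10, D12, D13, D14 → −5.
The N-terminus (+1) and C-terminus (−1) cancel.
Net charge = (+1) + (−5) = −4.

-4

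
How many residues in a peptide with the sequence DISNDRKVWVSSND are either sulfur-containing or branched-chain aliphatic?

3

Sulfur-containing: C, M. Branched-chain aliphatic: I, L, V.
Sulfur-containing residues here: none (0).
Branched-chain aliphatic residues here: I2, V8, V10 (3).
The two groups share no amino acid, so total = 0 + 3 = 3.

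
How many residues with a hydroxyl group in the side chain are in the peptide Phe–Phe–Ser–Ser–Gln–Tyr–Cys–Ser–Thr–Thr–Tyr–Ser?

The –OH-bearing residues are Ser, Thr (aliphatic alcohols), and Tyr (phenol).
Matching residues: Ser3, Ser4, Tyr6, Ser8, Thr9, Thr10, Tyr11, Ser12.

8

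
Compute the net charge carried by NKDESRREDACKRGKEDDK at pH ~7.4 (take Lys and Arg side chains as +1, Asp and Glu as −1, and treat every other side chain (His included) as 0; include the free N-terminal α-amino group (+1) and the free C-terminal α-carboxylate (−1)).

Positive (K, R): K2, R6, R7, K12, R13, K15, K19 → +7.
Negative (D, E): D3, E4, E8, D9, E16, D17, D18 → −7.
The N-terminus (+1) and C-terminus (−1) cancel.
Net charge = (+7) + (−7) = 0.

0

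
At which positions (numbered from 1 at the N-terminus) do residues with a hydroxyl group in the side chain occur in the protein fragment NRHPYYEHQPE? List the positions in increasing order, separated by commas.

S, T, and Y are the three residues with a side-chain hydroxyl.
Matching residues: Y5, Y6.

5, 6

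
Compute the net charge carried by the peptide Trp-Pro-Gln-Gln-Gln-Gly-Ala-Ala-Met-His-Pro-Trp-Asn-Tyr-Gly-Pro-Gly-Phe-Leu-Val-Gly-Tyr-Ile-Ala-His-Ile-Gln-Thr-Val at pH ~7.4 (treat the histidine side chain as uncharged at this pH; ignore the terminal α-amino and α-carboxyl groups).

At pH ~7.4 the Lys and Arg side chains are protonated (+1), the Asp and Glu side chains are deprotonated (−1), and with His taken as neutral all other side chains carry no charge.
Positive (K, R): none → +0.
Negative (D, E): none → −0.
Net charge = (+0) + (−0) = 0.

0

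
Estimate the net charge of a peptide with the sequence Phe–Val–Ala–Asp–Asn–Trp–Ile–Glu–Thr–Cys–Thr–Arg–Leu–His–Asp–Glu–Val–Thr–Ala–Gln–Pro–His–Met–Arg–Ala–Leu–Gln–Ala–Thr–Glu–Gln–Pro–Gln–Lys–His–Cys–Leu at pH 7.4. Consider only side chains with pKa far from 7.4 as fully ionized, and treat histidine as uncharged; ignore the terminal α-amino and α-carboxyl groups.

The side chains ionized at physiological pH are Lys/Arg (+1) and Asp/Glu (−1); with His treated as neutral, nothing else contributes.
Positive (K, R): Arg12, Arg24, Lys34 → +3.
Negative (D, E): Asp4, Glu8, Asp15, Glu16, Glu30 → −5.
Net charge = (+3) + (−5) = −2.

-2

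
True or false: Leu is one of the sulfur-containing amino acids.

False

The sulfur-bearing residues are cysteine (–SH) and methionine (–S–CH₃).
Leucine is not in this group.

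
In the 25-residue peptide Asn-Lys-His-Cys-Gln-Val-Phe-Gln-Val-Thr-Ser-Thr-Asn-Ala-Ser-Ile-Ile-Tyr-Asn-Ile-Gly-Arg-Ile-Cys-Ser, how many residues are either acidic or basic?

3

Acidic: D, E. Basic: H, K, R.
Acidic residues here: none (0).
Basic residues here: Lys2, His3, Arg22 (3).
The two groups share no amino acid, so total = 0 + 3 = 3.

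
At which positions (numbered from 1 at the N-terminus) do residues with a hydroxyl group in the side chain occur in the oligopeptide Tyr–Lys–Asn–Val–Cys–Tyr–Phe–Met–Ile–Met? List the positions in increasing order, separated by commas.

1, 6

Serine (S), threonine (T), and tyrosine (Y) each carry a hydroxyl group on the side chain.
Matching residues: Tyr1, Tyr6.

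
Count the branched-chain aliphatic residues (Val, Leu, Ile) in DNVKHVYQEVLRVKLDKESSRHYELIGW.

8

Matching residues: V3, V6, V10, L11, V13, L15, L25, I26.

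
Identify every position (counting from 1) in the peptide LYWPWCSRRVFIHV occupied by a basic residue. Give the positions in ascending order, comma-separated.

K, R, and H are the three residues with basic side chains (ε-amine, guanidinium, and imidazole respectively).
Matching residues: R8, R9, H13.

8, 9, 13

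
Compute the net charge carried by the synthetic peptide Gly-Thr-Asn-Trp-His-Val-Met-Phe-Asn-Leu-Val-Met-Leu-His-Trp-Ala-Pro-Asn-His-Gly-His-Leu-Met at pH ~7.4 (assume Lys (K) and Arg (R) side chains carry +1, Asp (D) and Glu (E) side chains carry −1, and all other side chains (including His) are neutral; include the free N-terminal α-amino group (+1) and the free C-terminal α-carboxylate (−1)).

0

Positive (K, R): none → +0.
Negative (D, E): none → −0.
The N-terminus (+1) and C-terminus (−1) cancel.
Net charge = (+0) + (−0) = 0.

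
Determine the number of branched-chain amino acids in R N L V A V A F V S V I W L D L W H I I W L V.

12

V, L, and I make up the branched-chain aliphatic group.
Matching residues: L3, V4, V6, V9, V11, I12, L14, L16, I19, I20, L22, V23.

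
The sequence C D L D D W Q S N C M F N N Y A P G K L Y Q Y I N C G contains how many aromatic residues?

The aromatic amino acids are Phe (F, benzyl), Trp (W, indole), and Tyr (Y, phenol).
Matching residues: W6, F12, Y15, Y21, Y23.

5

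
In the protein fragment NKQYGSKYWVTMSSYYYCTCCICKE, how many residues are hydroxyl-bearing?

The –OH-bearing residues are Ser, Thr (aliphatic alcohols), and Tyr (phenol).
Matching residues: Y4, S6, Y8, T11, S13, S14, Y15, Y16, Y17, T19.

10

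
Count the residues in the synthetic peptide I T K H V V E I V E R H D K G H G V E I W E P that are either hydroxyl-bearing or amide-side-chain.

1

Hydroxyl-bearing: S, T, Y. Amide-side-chain: N, Q.
Hydroxyl-bearing residues here: T2 (1).
Amide-side-chain residues here: none (0).
The two groups share no amino acid, so total = 1 + 0 = 1.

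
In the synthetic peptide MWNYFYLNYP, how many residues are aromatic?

Phenylalanine (F), tryptophan (W), and tyrosine (Y) have aromatic ring side chains.
Matching residues: W2, Y4, F5, Y6, Y9.

5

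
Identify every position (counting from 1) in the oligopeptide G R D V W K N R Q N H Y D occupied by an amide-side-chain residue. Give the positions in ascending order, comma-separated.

7, 9, 10

The amide-side-chain residues are Asn (N) and Gln (Q).
Matching residues: N7, Q9, N10.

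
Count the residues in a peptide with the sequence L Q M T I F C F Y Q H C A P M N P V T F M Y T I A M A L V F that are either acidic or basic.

1

Acidic: D, E. Basic: H, K, R.
Acidic residues here: none (0).
Basic residues here: H11 (1).
The two groups share no amino acid, so total = 0 + 1 = 1.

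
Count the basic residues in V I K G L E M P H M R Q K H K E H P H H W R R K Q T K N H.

The basic amino acids are Lys (K), Arg (R), and His (H).
Matching residues: K3, H9, R11, K13, H14, K15, H17, H19, H20, R22, R23, K24, K27, H29.

14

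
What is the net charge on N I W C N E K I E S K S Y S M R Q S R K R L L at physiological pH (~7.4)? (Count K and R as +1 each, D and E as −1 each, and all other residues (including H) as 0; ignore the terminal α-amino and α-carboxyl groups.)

+4

Positive (K, R): K7, K11, R16, R19, K20, R21 → +6.
Negative (D, E): E6, E9 → −2.
Net charge = (+6) + (−2) = +4.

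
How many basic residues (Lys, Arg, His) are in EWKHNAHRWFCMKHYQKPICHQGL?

Matching residues: K3, H4, H7, R8, K13, H14, K17, H21.

8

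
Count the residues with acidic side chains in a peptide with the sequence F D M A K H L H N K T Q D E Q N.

Aspartate (D) and glutamate (E) have carboxylic-acid side chains and are the acidic amino acids.
Matching residues: D2, D13, E14.

3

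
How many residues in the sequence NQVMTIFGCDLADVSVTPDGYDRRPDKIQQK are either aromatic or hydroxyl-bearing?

5

Aromatic: F, W, Y. Hydroxyl-bearing: S, T, Y.
Aromatic residues here: F7, Y21 (2).
Hydroxyl-bearing residues here: T5, S15, T17, Y21 (4).
Y is in both groups, so the 1 Y residue must not be double-counted.
Total = 2 + 4 − 1 = 5.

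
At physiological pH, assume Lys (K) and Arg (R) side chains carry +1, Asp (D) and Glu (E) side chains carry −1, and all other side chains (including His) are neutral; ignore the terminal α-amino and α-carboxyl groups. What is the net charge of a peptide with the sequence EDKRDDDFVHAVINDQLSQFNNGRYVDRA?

-3

Positive (K, R): K3, R4, R24, R28 → +4.
Negative (D, E): E1, D2, D5, D6, D7, D15, D27 → −7.
Net charge = (+4) + (−7) = −3.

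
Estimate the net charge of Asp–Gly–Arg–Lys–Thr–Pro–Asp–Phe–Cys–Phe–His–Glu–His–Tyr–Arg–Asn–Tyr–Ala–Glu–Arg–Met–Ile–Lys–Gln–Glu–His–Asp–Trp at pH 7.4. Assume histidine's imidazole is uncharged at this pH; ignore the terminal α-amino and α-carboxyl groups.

-1

At pH ~7.4 the Lys and Arg side chains are protonated (+1), the Asp and Glu side chains are deprotonated (−1), and with His taken as neutral all other side chains carry no charge.
Positive (K, R): Arg3, Lys4, Arg15, Arg20, Lys23 → +5.
Negative (D, E): Asp1, Asp7, Glu12, Glu19, Glu25, Asp27 → −6.
Net charge = (+5) + (−6) = −1.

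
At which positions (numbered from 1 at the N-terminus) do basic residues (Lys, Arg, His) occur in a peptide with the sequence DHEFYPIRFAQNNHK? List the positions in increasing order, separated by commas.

Matching residues: H2, R8, H14, K15.

2, 8, 14, 15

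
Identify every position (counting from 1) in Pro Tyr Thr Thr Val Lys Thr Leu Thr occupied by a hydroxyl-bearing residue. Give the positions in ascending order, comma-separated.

Serine (S), threonine (T), and tyrosine (Y) each carry a hydroxyl group on the side chain.
Matching residues: Tyr2, Thr3, Thr4, Thr7, Thr9.

2, 3, 4, 7, 9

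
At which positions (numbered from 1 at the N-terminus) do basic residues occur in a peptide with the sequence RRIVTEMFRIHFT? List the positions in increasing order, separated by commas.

1, 2, 9, 11

K, R, and H are the three residues with basic side chains (ε-amine, guanidinium, and imidazole respectively).
Matching residues: R1, R2, R9, H11.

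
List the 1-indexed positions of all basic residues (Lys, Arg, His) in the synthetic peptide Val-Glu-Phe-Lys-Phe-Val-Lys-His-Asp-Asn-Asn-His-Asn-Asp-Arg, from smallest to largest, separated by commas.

4, 7, 8, 12, 15

Matching residues: Lys4, Lys7, His8, His12, Arg15.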